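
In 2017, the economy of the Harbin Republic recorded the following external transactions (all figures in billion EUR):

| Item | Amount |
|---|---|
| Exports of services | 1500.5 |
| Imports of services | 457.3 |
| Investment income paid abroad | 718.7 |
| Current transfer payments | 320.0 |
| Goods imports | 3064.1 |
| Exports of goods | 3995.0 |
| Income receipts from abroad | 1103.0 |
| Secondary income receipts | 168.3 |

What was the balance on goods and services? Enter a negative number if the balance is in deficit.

1974.1

Goods balance = 3995.0 - 3064.1 = 930.9
Services balance = 1500.5 - 457.3 = 1043.2
Trade balance (goods + services) = 930.9 + 1043.2 = 1974.1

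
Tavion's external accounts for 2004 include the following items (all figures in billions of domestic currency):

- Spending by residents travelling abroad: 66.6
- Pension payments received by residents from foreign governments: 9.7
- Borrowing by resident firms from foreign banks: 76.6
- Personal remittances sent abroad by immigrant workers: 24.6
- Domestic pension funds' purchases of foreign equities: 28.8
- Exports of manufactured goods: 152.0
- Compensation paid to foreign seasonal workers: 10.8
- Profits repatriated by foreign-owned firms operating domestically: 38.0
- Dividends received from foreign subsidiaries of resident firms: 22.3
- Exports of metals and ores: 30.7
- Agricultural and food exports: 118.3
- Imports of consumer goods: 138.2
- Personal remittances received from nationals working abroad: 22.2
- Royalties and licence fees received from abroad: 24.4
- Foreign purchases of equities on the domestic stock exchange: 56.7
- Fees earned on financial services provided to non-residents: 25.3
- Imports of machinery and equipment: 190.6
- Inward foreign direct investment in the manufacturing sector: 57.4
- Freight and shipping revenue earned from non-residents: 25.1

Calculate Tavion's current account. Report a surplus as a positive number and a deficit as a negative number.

-38.8

Goods: 152.0 + 118.3 - 190.6 + 30.7 - 138.2 = -27.8
Services: -66.6 + 24.4 + 25.3 + 25.1 = 8.2
Primary income: -10.8 - 38.0 + 22.3 = -26.5
Secondary income: 22.2 - 24.6 + 9.7 = 7.3
Current account = (-27.8) + 8.2 + (-26.5) + 7.3 = -38.8
(Excluded from the current account — financial account: borrowing by resident firms from foreign banks 76.6, domestic pension funds' purchases of foreign equities 28.8, foreign purchases of equities on the domestic stock exchange 56.7, inward foreign direct investment in the manufacturing sector 57.4.)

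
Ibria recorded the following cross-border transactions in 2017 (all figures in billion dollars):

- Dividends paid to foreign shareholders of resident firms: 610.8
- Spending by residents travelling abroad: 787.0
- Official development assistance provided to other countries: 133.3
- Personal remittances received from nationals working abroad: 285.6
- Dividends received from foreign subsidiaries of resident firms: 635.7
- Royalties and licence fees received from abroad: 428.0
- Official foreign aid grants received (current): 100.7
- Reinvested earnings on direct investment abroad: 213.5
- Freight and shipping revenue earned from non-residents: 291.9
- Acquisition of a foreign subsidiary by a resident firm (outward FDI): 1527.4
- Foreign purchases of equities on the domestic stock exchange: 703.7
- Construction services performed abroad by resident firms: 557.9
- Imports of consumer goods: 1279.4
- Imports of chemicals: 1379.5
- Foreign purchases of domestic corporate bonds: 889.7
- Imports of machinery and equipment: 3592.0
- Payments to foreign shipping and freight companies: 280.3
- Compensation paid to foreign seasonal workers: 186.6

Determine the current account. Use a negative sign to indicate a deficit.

Goods: -3592.0 - 1279.4 - 1379.5 = -6250.9
Services: 557.9 - 280.3 - 787.0 + 291.9 + 428.0 = 210.5
Primary income: -186.6 - 610.8 + 213.5 + 635.7 = 51.8
Secondary income: 285.6 + 100.7 - 133.3 = 253.0
Current account = (-6250.9) + 210.5 + 51.8 + 253.0 = -5735.6
(Excluded from the current account — financial account: acquisition of a foreign subsidiary by a resident firm (outward FDI) 1527.4, foreign purchases of equities on the domestic stock exchange 703.7, foreign purchases of domestic corporate bonds 889.7.)

-5735.6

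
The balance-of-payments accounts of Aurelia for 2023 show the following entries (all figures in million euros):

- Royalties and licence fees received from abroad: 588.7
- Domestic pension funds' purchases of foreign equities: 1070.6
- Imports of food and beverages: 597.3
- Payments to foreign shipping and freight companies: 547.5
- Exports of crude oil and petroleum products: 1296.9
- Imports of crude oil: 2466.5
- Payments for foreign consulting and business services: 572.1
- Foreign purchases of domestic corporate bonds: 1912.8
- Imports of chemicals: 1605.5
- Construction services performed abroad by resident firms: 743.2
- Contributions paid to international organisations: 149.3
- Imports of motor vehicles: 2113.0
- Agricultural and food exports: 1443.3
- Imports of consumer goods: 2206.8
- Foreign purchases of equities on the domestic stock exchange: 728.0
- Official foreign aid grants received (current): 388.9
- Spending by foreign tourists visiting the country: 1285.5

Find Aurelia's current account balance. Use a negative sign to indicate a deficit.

-4511.5

Goods: -1605.5 + 1296.9 + 1443.3 - 2113.0 - 2206.8 - 2466.5 - 597.3 = -6248.9
Services: 1285.5 + 588.7 - 572.1 + 743.2 - 547.5 = 1497.8
Secondary income: 388.9 - 149.3 = 239.6
Current account = (-6248.9) + 1497.8 + 239.6 = -4511.5
(Excluded from the current account — financial account: domestic pension funds' purchases of foreign equities 1070.6, foreign purchases of domestic corporate bonds 1912.8, foreign purchases of equities on the domestic stock exchange 728.0.)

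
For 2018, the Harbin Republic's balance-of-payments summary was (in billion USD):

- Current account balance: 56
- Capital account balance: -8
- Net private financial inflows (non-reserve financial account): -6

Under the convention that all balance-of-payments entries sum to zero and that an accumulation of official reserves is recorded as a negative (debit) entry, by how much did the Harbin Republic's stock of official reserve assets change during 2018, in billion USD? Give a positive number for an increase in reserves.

42

Official reserve transactions balance = -(56 + (-8) + (-6)) = -42
An accumulation of reserves is recorded as a debit (negative entry), so the change in the stock of reserves is the negative of that balance.
Change in official reserves = -(-42) = 42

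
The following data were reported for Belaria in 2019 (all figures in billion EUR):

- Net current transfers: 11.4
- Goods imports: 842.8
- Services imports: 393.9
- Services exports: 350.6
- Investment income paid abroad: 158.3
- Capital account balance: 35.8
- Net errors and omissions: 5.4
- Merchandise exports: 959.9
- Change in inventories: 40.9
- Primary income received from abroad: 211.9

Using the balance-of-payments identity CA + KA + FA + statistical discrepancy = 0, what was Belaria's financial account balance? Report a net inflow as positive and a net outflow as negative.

Goods balance = 959.9 - 842.8 = 117.1
Services balance = 350.6 - 393.9 = -43.3
Trade balance (goods + services) = 117.1 + (-43.3) = 73.8
Net primary income = 211.9 - 158.3 = 53.6
Net secondary income = 11.4
Current account = 73.8 + 53.6 + 11.4 = 138.8
Financial account = -(138.8 + 35.8 + 5.4) = -180.0

-180.0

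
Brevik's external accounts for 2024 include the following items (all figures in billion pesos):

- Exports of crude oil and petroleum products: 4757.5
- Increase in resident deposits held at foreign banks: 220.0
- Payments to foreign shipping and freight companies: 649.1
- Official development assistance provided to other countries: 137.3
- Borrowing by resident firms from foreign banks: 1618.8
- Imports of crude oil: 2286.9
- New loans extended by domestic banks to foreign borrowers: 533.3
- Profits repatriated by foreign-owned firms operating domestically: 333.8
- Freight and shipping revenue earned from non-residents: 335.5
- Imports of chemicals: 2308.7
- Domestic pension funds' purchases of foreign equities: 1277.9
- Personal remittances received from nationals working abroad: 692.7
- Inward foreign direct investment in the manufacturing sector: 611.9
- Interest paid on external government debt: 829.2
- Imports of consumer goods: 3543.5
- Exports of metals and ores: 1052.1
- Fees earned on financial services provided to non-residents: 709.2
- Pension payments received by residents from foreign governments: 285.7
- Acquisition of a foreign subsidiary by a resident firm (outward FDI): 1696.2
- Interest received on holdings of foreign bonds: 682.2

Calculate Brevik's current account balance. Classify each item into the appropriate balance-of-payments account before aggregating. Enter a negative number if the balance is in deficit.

Goods: 1052.1 - 2308.7 + 4757.5 - 2286.9 - 3543.5 = -2329.5
Services: -649.1 + 335.5 + 709.2 = 395.6
Primary income: 682.2 - 829.2 - 333.8 = -480.8
Secondary income: -137.3 + 692.7 + 285.7 = 841.1
Current account = (-2329.5) + 395.6 + (-480.8) + 841.1 = -1573.6
(Excluded from the current account — financial account: increase in resident deposits held at foreign banks 220.0, borrowing by resident firms from foreign banks 1618.8, new loans extended by domestic banks to foreign borrowers 533.3, domestic pension funds' purchases of foreign equities 1277.9, inward foreign direct investment in the manufacturing sector 611.9, acquisition of a foreign subsidiary by a resident firm (outward FDI) 1696.2.)

-1573.6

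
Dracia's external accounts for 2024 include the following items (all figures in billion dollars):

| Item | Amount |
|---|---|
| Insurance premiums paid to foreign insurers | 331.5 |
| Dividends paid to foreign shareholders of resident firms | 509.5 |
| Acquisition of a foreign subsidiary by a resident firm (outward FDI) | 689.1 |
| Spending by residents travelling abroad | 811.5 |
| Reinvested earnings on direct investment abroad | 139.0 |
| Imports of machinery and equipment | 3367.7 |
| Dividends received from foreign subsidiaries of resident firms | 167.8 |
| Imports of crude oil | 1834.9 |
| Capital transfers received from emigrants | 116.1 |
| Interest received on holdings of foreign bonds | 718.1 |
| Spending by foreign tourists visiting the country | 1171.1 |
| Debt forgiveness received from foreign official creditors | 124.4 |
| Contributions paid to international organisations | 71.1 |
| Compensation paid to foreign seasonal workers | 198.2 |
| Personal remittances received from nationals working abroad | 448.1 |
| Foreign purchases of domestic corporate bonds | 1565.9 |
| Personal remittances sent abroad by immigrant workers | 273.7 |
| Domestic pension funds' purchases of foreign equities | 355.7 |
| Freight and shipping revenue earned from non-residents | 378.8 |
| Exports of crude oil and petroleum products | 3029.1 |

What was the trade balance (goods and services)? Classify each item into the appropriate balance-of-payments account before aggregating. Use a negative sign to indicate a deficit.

Goods: -3367.7 + 3029.1 - 1834.9 = -2173.5
Services: -331.5 + 378.8 - 811.5 + 1171.1 = 406.9
Trade balance = -2173.5 + 406.9 = -1766.6
(Excluded from the trade balance — primary income: dividends paid to foreign shareholders of resident firms 509.5, reinvested earnings on direct investment abroad 139.0, dividends received from foreign subsidiaries of resident firms 167.8, interest received on holdings of foreign bonds 718.1, compensation paid to foreign seasonal workers 198.2; financial account: acquisition of a foreign subsidiary by a resident firm (outward FDI) 689.1, foreign purchases of domestic corporate bonds 1565.9, domestic pension funds' purchases of foreign equities 355.7; capital account: capital transfers received from emigrants 116.1, debt forgiveness received from foreign official creditors 124.4; secondary income: contributions paid to international organisations 71.1, personal remittances received from nationals working abroad 448.1, personal remittances sent abroad by immigrant workers 273.7.)

-1766.6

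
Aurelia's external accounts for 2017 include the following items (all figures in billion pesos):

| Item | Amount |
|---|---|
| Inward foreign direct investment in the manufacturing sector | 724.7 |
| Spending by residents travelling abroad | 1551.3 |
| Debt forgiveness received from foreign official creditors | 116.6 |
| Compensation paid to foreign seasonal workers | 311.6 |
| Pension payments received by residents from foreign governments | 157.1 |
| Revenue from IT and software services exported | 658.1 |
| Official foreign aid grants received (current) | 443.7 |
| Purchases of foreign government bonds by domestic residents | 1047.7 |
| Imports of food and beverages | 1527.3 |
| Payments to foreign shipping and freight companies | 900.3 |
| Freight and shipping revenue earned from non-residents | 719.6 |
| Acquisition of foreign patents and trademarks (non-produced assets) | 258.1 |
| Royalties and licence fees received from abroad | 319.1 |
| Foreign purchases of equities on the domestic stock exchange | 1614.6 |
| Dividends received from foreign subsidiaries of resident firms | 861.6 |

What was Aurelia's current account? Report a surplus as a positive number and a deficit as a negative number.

-1131.3

Goods: -1527.3
Services: -900.3 - 1551.3 + 319.1 + 658.1 + 719.6 = -754.8
Primary income: 861.6 - 311.6 = 550.0
Secondary income: 157.1 + 443.7 = 600.8
Current account = (-1527.3) + (-754.8) + 550.0 + 600.8 = -1131.3
(Excluded from the current account — financial account: inward foreign direct investment in the manufacturing sector 724.7, purchases of foreign government bonds by domestic residents 1047.7, foreign purchases of equities on the domestic stock exchange 1614.6; capital account: debt forgiveness received from foreign official creditors 116.6, acquisition of foreign patents and trademarks (non-produced assets) 258.1.)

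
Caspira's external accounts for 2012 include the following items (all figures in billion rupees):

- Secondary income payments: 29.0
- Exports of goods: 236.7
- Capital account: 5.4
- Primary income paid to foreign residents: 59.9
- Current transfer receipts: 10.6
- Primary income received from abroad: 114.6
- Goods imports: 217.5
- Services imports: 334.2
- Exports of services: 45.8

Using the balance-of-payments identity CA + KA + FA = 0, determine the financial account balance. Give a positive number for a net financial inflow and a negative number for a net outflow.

227.5

Goods balance = 236.7 - 217.5 = 19.2
Services balance = 45.8 - 334.2 = -288.4
Trade balance (goods + services) = 19.2 + (-288.4) = -269.2
Net primary income = 114.6 - 59.9 = 54.7
Net secondary income = 10.6 - 29.0 = -18.4
Current account = -269.2 + 54.7 + (-18.4) = -232.9
Financial account = -(-232.9 + 5.4) = 227.5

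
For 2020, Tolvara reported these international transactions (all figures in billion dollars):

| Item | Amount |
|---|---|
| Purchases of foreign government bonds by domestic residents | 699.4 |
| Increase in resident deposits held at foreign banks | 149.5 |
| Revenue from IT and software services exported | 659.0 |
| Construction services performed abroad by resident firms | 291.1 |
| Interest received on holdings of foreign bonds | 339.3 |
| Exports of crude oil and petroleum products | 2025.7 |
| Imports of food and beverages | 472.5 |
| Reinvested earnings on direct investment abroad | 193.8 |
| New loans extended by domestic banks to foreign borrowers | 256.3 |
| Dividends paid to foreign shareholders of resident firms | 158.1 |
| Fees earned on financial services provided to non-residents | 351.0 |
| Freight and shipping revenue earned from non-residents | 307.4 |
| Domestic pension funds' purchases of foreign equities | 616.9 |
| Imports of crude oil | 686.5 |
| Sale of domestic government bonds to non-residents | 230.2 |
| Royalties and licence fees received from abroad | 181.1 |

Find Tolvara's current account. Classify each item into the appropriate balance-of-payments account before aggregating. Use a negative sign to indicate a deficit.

Goods: 2025.7 - 686.5 - 472.5 = 866.7
Services: 307.4 + 659.0 + 351.0 + 181.1 + 291.1 = 1789.6
Primary income: 339.3 - 158.1 + 193.8 = 375.0
Current account = 866.7 + 1789.6 + 375.0 = 3031.3
(Excluded from the current account — financial account: purchases of foreign government bonds by domestic residents 699.4, increase in resident deposits held at foreign banks 149.5, new loans extended by domestic banks to foreign borrowers 256.3, domestic pension funds' purchases of foreign equities 616.9, sale of domestic government bonds to non-residents 230.2.)

3031.3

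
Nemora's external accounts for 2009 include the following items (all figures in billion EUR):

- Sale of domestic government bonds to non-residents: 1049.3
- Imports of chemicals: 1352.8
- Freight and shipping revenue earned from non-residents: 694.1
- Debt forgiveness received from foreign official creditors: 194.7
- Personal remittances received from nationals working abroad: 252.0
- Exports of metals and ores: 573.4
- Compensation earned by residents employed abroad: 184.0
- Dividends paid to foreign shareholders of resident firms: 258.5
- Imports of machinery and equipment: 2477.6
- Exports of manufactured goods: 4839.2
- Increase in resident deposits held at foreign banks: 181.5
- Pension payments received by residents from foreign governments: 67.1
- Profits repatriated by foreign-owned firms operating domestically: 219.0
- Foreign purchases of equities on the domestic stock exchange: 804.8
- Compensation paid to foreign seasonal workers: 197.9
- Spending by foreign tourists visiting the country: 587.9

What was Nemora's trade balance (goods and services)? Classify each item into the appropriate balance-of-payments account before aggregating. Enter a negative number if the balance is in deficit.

2864.2

Goods: -1352.8 + 4839.2 + 573.4 - 2477.6 = 1582.2
Services: 587.9 + 694.1 = 1282.0
Trade balance = 1582.2 + 1282.0 = 2864.2
(Excluded from the trade balance — financial account: sale of domestic government bonds to non-residents 1049.3, increase in resident deposits held at foreign banks 181.5, foreign purchases of equities on the domestic stock exchange 804.8; capital account: debt forgiveness received from foreign official creditors 194.7; secondary income: personal remittances received from nationals working abroad 252.0, pension payments received by residents from foreign governments 67.1; primary income: compensation earned by residents employed abroad 184.0, dividends paid to foreign shareholders of resident firms 258.5, profits repatriated by foreign-owned firms operating domestically 219.0, compensation paid to foreign seasonal workers 197.9.)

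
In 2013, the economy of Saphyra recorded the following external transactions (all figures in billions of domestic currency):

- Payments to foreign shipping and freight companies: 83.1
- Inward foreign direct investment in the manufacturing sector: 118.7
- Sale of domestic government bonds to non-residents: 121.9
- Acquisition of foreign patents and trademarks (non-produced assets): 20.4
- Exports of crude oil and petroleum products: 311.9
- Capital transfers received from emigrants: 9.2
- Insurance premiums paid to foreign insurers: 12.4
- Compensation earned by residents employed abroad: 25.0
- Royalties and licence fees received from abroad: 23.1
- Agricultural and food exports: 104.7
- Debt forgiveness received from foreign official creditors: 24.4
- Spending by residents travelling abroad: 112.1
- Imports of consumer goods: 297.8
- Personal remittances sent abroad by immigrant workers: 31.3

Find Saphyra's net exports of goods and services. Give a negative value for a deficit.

-65.7

Goods: -297.8 + 104.7 + 311.9 = 118.8
Services: -12.4 + 23.1 - 112.1 - 83.1 = -184.5
Trade balance = 118.8 + (-184.5) = -65.7
(Excluded from the trade balance — financial account: inward foreign direct investment in the manufacturing sector 118.7, sale of domestic government bonds to non-residents 121.9; capital account: acquisition of foreign patents and trademarks (non-produced assets) 20.4, capital transfers received from emigrants 9.2, debt forgiveness received from foreign official creditors 24.4; primary income: compensation earned by residents employed abroad 25.0; secondary income: personal remittances sent abroad by immigrant workers 31.3.)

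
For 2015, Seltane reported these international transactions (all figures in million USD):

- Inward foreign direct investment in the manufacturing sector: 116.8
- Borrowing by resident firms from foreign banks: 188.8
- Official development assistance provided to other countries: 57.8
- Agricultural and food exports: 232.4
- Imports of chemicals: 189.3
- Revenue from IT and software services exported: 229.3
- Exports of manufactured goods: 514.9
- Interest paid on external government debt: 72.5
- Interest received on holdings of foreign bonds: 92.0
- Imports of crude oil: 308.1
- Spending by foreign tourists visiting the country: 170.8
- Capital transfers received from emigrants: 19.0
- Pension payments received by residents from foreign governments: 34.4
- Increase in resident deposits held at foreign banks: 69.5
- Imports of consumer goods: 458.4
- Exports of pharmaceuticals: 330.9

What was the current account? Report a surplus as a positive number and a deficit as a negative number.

518.6

Goods: -189.3 - 458.4 + 232.4 - 308.1 + 514.9 + 330.9 = 122.4
Services: 170.8 + 229.3 = 400.1
Primary income: 92.0 - 72.5 = 19.5
Secondary income: -57.8 + 34.4 = -23.4
Current account = 122.4 + 400.1 + 19.5 + (-23.4) = 518.6
(Excluded from the current account — financial account: inward foreign direct investment in the manufacturing sector 116.8, borrowing by resident firms from foreign banks 188.8, increase in resident deposits held at foreign banks 69.5; capital account: capital transfers received from emigrants 19.0.)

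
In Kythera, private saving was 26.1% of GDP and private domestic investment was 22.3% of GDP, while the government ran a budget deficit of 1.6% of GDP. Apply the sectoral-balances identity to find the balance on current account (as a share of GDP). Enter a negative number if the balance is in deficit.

2.2

By the sectoral-balances identity, CA = (S_private - I) + (T - G).
Private balance = 26.1 - 22.3 = 3.8
Government balance (T - G) = -1.6
CA = 3.8 + (-1.6) = 2.2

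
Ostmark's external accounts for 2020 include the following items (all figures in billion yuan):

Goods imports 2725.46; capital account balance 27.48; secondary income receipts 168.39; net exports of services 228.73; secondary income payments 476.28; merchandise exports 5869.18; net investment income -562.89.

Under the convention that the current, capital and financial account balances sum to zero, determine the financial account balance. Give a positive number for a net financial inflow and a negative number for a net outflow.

-2529.15

Goods balance = 5869.18 - 2725.46 = 3143.72
Services balance = 228.73
Trade balance (goods + services) = 3143.72 + 228.73 = 3372.45
Net primary income = -562.89
Net secondary income = 168.39 - 476.28 = -307.89
Current account = 3372.45 + (-562.89) + (-307.89) = 2501.67
Financial account = -(2501.67 + 27.48) = -2529.15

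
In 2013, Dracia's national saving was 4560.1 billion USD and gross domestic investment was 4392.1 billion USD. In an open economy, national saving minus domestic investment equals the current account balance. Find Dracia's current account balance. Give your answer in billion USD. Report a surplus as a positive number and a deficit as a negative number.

168.0

CA = S - I = 4560.1 - 4392.1 = 168.0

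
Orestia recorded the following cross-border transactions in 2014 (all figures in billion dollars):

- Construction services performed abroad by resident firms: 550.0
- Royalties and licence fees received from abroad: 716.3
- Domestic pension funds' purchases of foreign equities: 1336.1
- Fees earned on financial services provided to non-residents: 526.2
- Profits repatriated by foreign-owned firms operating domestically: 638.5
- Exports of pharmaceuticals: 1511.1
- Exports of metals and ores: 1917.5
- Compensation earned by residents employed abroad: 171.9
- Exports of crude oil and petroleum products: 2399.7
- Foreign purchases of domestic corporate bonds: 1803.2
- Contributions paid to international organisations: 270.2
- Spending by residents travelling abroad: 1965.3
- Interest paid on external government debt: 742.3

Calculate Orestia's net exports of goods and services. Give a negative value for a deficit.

5655.5

Goods: 1511.1 + 2399.7 + 1917.5 = 5828.3
Services: 526.2 - 1965.3 + 550.0 + 716.3 = -172.8
Trade balance = 5828.3 + (-172.8) = 5655.5
(Excluded from the trade balance — financial account: domestic pension funds' purchases of foreign equities 1336.1, foreign purchases of domestic corporate bonds 1803.2; primary income: profits repatriated by foreign-owned firms operating domestically 638.5, compensation earned by residents employed abroad 171.9, interest paid on external government debt 742.3; secondary income: contributions paid to international organisations 270.2.)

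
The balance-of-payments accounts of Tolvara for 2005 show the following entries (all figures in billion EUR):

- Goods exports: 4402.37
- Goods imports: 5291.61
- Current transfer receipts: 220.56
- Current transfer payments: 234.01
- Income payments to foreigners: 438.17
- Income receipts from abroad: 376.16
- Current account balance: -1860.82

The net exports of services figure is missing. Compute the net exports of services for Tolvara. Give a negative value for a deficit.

-896.12

Current account = goods balance + services balance + net primary income + net secondary income
Sum of the known components = -964.70
Net exports of services = CA - (known components) = -1860.82 - (-964.70) = -896.12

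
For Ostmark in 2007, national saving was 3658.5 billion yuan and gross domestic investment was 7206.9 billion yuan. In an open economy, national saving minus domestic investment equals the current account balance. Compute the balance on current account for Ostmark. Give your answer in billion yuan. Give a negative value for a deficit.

S - I = CA (net lending to the rest of the world).
CA = S - I = 3658.5 - 7206.9 = -3548.4

-3548.4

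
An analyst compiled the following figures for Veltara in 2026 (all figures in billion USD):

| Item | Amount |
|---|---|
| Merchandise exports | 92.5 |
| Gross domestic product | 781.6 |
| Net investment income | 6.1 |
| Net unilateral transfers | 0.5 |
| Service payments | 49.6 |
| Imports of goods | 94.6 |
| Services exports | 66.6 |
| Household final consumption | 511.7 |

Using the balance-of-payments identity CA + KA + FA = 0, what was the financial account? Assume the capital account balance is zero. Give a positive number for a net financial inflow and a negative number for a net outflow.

Goods balance = 92.5 - 94.6 = -2.1
Services balance = 66.6 - 49.6 = 17.0
Trade balance (goods + services) = -2.1 + 17.0 = 14.9
Net primary income = 6.1
Net secondary income = 0.5
Current account = 14.9 + 6.1 + 0.5 = 21.5
Financial account = -(21.5) = -21.5

-21.5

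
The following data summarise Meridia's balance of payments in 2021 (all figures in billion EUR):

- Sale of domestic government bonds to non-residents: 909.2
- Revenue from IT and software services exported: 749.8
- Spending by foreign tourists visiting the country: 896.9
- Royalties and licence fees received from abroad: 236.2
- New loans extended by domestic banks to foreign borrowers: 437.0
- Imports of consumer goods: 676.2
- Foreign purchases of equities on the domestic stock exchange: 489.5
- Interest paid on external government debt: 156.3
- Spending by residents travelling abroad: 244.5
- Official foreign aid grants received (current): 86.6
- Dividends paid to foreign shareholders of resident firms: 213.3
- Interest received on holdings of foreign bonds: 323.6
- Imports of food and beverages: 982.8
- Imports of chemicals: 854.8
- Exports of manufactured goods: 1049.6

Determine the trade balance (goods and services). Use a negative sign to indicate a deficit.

Goods: 1049.6 - 676.2 - 982.8 - 854.8 = -1464.2
Services: 749.8 + 896.9 - 244.5 + 236.2 = 1638.4
Trade balance = -1464.2 + 1638.4 = 174.2
(Excluded from the trade balance — financial account: sale of domestic government bonds to non-residents 909.2, new loans extended by domestic banks to foreign borrowers 437.0, foreign purchases of equities on the domestic stock exchange 489.5; primary income: interest paid on external government debt 156.3, dividends paid to foreign shareholders of resident firms 213.3, interest received on holdings of foreign bonds 323.6; secondary income: official foreign aid grants received (current) 86.6.)

174.2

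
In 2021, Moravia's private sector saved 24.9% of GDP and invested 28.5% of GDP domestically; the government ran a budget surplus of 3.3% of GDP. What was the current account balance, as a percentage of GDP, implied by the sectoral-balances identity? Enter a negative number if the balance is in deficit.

By the sectoral-balances identity, CA = (S_private - I) + (T - G).
Private balance = 24.9 - 28.5 = -3.6
Government balance (T - G) = 3.3
CA = -3.6 + 3.3 = -0.3

-0.3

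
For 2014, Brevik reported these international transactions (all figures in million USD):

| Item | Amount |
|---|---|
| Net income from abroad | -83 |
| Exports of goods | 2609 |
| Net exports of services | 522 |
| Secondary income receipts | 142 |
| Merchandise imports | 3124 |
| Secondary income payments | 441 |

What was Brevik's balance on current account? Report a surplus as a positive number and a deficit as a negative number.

Goods balance = 2609 - 3124 = -515
Services balance = 522
Trade balance (goods + services) = -515 + 522 = 7
Net primary income = -83
Net secondary income = 142 - 441 = -299
Current account = 7 + (-83) + (-299) = -375

-375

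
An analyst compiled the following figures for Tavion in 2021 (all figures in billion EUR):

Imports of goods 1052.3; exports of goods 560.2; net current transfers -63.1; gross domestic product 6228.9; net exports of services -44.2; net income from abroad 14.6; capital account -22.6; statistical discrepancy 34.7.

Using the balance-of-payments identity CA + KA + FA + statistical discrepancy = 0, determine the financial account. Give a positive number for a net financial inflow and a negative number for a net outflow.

Goods balance = 560.2 - 1052.3 = -492.1
Services balance = -44.2
Trade balance (goods + services) = -492.1 + (-44.2) = -536.3
Net primary income = 14.6
Net secondary income = -63.1
Current account = -536.3 + 14.6 + (-63.1) = -584.8
Financial account = -(-584.8 + (-22.6) + 34.7) = 572.7

572.7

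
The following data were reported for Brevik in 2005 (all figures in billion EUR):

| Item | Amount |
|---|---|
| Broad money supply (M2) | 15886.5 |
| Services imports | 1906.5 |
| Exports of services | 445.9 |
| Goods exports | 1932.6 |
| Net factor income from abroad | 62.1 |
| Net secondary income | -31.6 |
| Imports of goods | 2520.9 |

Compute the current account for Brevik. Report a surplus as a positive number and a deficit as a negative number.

-2018.4

Goods balance = 1932.6 - 2520.9 = -588.3
Services balance = 445.9 - 1906.5 = -1460.6
Trade balance (goods + services) = -588.3 + (-1460.6) = -2048.9
Net primary income = 62.1
Net secondary income = -31.6
Current account = -2048.9 + 62.1 + (-31.6) = -2018.4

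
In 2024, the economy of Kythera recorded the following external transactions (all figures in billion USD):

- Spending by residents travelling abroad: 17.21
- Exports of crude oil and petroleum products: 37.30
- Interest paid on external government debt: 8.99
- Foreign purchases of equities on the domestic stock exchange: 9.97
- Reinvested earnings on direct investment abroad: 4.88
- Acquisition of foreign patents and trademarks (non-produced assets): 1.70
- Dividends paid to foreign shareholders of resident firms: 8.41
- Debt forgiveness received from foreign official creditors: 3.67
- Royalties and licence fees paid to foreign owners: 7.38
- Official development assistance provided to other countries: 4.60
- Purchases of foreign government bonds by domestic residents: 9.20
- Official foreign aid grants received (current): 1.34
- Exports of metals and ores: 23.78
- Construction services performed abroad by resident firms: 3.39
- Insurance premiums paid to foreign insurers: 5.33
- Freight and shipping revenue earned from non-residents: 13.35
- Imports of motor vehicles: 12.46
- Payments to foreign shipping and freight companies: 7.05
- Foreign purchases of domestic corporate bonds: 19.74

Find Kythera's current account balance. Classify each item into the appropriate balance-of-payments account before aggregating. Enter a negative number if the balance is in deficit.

Goods: -12.46 + 37.30 + 23.78 = 48.62
Services: -5.33 - 7.05 + 13.35 + 3.39 - 17.21 - 7.38 = -20.23
Primary income: 4.88 - 8.99 - 8.41 = -12.52
Secondary income: 1.34 - 4.60 = -3.26
Current account = 48.62 + (-20.23) + (-12.52) + (-3.26) = 12.61
(Excluded from the current account — financial account: foreign purchases of equities on the domestic stock exchange 9.97, purchases of foreign government bonds by domestic residents 9.20, foreign purchases of domestic corporate bonds 19.74; capital account: acquisition of foreign patents and trademarks (non-produced assets) 1.70, debt forgiveness received from foreign official creditors 3.67.)

12.61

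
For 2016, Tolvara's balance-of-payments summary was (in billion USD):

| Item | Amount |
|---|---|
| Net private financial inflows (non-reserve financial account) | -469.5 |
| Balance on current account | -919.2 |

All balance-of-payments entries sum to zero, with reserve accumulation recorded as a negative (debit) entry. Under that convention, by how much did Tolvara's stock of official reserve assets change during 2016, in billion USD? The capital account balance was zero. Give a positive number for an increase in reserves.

Official reserve transactions balance = -((-919.2) + (-469.5)) = 1388.7
An accumulation of reserves is recorded as a debit (negative entry), so the change in the stock of reserves is the negative of that balance.
Change in official reserves = -(1388.7) = -1388.7

-1388.7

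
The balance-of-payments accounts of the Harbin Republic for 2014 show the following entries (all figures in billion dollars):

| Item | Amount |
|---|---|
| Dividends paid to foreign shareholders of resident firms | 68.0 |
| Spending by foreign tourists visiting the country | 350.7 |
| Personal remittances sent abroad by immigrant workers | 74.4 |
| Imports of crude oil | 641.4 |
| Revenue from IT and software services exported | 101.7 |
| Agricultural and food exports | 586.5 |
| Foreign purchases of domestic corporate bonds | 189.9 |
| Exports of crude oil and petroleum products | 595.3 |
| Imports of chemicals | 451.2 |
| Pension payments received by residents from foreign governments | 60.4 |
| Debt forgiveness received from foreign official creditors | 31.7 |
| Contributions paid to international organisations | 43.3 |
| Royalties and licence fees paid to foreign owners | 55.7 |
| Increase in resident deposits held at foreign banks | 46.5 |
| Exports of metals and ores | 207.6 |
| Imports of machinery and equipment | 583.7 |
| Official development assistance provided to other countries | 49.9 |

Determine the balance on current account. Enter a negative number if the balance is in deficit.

Goods: -451.2 + 586.5 - 583.7 - 641.4 + 207.6 + 595.3 = -286.9
Services: -55.7 + 350.7 + 101.7 = 396.7
Primary income: -68.0
Secondary income: -43.3 - 49.9 - 74.4 + 60.4 = -107.2
Current account = (-286.9) + 396.7 + (-68.0) + (-107.2) = -65.4
(Excluded from the current account — financial account: foreign purchases of domestic corporate bonds 189.9, increase in resident deposits held at foreign banks 46.5; capital account: debt forgiveness received from foreign official creditors 31.7.)

-65.4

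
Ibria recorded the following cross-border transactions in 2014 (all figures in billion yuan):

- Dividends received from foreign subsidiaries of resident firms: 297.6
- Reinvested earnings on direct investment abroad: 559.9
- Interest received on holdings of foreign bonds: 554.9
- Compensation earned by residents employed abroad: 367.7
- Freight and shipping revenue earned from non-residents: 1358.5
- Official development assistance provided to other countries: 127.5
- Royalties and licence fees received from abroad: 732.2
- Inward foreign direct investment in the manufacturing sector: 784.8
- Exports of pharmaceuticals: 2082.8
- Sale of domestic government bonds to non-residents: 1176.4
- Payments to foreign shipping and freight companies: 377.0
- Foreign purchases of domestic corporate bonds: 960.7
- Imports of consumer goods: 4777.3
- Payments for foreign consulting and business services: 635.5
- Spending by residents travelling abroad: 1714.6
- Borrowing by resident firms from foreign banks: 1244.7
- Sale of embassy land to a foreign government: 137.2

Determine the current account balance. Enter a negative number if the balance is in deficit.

Goods: 2082.8 - 4777.3 = -2694.5
Services: -377.0 - 1714.6 + 1358.5 + 732.2 - 635.5 = -636.4
Primary income: 559.9 + 554.9 + 297.6 + 367.7 = 1780.1
Secondary income: -127.5
Current account = (-2694.5) + (-636.4) + 1780.1 + (-127.5) = -1678.3
(Excluded from the current account — financial account: inward foreign direct investment in the manufacturing sector 784.8, sale of domestic government bonds to non-residents 1176.4, foreign purchases of domestic corporate bonds 960.7, borrowing by resident firms from foreign banks 1244.7; capital account: sale of embassy land to a foreign government 137.2.)

-1678.3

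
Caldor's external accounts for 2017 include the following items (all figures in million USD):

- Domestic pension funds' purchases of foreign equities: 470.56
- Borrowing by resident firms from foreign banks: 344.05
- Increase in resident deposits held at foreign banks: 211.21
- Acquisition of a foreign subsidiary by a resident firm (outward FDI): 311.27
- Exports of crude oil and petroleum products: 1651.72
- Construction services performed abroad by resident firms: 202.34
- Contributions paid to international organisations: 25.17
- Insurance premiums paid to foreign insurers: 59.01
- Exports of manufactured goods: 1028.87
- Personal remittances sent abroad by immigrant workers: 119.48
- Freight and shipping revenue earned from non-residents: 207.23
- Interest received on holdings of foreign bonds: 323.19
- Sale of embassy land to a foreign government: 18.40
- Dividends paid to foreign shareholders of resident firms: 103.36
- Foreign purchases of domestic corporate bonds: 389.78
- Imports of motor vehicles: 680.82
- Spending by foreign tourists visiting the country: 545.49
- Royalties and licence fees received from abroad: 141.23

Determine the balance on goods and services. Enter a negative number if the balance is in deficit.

3037.05

Goods: -680.82 + 1651.72 + 1028.87 = 1999.77
Services: -59.01 + 141.23 + 202.34 + 207.23 + 545.49 = 1037.28
Trade balance = 1999.77 + 1037.28 = 3037.05
(Excluded from the trade balance — financial account: domestic pension funds' purchases of foreign equities 470.56, borrowing by resident firms from foreign banks 344.05, increase in resident deposits held at foreign banks 211.21, acquisition of a foreign subsidiary by a resident firm (outward FDI) 311.27, foreign purchases of domestic corporate bonds 389.78; secondary income: contributions paid to international organisations 25.17, personal remittances sent abroad by immigrant workers 119.48; primary income: interest received on holdings of foreign bonds 323.19, dividends paid to foreign shareholders of resident firms 103.36; capital account: sale of embassy land to a foreign government 18.40.)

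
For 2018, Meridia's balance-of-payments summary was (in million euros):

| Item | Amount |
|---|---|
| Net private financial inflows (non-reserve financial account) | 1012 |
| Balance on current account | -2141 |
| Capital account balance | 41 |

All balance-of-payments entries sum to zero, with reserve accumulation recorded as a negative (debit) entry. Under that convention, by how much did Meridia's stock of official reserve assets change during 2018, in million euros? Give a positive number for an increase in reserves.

-1088

Official reserve transactions balance = -((-2141) + 41 + 1012) = 1088
An accumulation of reserves is recorded as a debit (negative entry), so the change in the stock of reserves is the negative of that balance.
Change in official reserves = -(1088) = -1088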